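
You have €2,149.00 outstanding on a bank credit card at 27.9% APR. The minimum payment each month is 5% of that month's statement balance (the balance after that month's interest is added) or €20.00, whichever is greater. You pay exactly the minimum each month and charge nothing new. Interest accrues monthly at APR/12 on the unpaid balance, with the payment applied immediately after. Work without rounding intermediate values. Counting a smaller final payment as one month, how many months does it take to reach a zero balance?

Monthly rate r = 27.9%/12 = 2.325% = 0.02325.
While 5% of the post-interest balance exceeds €20.00, each month B ← (B·(1+r))·(1 − 0.05), i.e. B shrinks by the factor (1+r)·0.95 = 0.97209.
This holds for months 1–61. Entering month 62 the balance is €382.18; 5% of the post-interest balance is now below €20.00, so the flat €20.00 minimum applies from here.
From month 62 a fixed €20.00 at rate r clears €382.18 in 26 more payments. Total: 61 + 26 = 87 months.

87 months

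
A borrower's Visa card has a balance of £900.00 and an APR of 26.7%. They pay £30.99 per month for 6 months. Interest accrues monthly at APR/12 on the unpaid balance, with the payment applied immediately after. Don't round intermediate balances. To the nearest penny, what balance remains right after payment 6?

Monthly rate r = 26.7%/12 = 2.225% = 0.02225.
Each month: B ← B·(1+r) − £30.99.
Month 1: interest £20.02; balance after payment £889.03.
Month 2: interest £19.78; balance after payment £877.83.
Month 3: interest £19.53; balance after payment £866.37.
Month 4: interest £19.28; balance after payment £854.65.
Month 5: interest £19.02; balance after payment £842.68.
Month 6: interest £18.75; balance after payment £830.44.

£830.44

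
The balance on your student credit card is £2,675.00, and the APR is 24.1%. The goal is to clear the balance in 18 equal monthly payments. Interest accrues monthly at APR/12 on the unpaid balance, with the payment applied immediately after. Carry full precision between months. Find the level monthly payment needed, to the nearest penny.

£178.56

Monthly rate r = 24.1%/12 = 2.00833% = 0.0200833.
Level-payment amortization: P = B₀·r / (1 − (1+r)^(−n)) = 2675.00·0.0200833 / (1 − 1.02008^(−18)).
Denominator 1 − (1+r)^(−18) = 0.300869472.
P = 53.7229 / 0.300869472 ≈ 178.56.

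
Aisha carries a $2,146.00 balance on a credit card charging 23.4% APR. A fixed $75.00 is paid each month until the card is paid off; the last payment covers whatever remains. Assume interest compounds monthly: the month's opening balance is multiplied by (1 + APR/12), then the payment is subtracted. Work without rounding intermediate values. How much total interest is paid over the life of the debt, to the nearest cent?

$1,024.48

Monthly rate r = 23.4%/12 = 1.95% = 0.0195.
Payoff takes n = ⌈−ln(1 − rB₀/P)/ln(1+r)⌉ = ⌈42.271⌉ = 43 payments; the last is $20.48.
Total paid = 42·$75.00 + $20.48 = $3,170.48.
Total interest = total paid − principal = $3,170.48 − $2,146.00 = $1,024.48.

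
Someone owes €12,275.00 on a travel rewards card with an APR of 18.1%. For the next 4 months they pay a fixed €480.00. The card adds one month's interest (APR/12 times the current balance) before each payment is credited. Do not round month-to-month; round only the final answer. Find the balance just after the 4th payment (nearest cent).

Monthly rate r = 18.1%/12 = 1.50833% = 0.0150833.
Each month: B ← B·(1+r) − €480.00.
Month 1: interest €185.15; balance after payment €11,980.15.
Month 2: interest €180.70; balance after payment €11,680.85.
Month 3: interest €176.19; balance after payment €11,377.03.
Month 4: interest €171.60; balance after payment €11,068.64.

€11,068.64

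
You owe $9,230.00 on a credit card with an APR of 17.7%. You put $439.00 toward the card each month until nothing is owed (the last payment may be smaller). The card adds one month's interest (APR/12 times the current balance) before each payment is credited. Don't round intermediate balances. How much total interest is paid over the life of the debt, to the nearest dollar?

Monthly rate r = 17.7%/12 = 1.475% = 0.01475.
Payoff takes n = ⌈−ln(1 − rB₀/P)/ln(1+r)⌉ = ⌈25.354⌉ = 26 payments; the last is $156.04.
Total paid = 25·$439.00 + $156.04 = $11,131.04.
Total interest = total paid − principal = $11,131.04 − $9,230.00 = $1,901.04.

$1,901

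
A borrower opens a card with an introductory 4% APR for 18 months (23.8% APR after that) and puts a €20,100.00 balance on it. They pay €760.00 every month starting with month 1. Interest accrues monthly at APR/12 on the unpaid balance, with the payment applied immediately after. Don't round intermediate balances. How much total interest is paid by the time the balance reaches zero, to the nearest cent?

€1,718.02

Promo months 1–18 at r₀ = 4%/12 = 0.00333333; months 19+ at r₁ = 23.8%/12 = 0.0198333.
After month 18: iterate B ← B·(1+r₀) − €760.00 for 18 months → €7,266.21.
Then at r₁ with €760.00/mo: n₂ = −ln(1 − r₁·B/P)/ln(1+r₁) ≈ 10.71 → 11 more payments.
Total paid = 28·€760.00 + €538.02 = €21,818.02; interest = €21,818.02 − €20,100.00 = €1,718.02.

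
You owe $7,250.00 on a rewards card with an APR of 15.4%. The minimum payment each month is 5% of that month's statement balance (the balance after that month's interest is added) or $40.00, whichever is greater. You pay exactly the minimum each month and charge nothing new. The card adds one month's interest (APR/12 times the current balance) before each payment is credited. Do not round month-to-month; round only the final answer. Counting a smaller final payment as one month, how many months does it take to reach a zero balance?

81 months

Monthly rate r = 15.4%/12 = 1.28333% = 0.0128333.
While 5% of the post-interest balance exceeds $40.00, each month B ← (B·(1+r))·(1 − 0.05), i.e. B shrinks by the factor (1+r)·0.95 = 0.96219.
This holds for months 1–58. Entering month 59 the balance is $775.37; 5% of the post-interest balance is now below $40.00, so the flat $40.00 minimum applies from here.
From month 59 a fixed $40.00 at rate r clears $775.37 in 23 more payments. Total: 58 + 23 = 81 months.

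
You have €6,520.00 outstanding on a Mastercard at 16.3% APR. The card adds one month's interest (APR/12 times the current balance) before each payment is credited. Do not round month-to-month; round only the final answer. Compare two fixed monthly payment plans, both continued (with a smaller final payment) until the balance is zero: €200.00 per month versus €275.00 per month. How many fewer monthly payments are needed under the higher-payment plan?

15 fewer payments

Monthly rate r = 16.3%/12 = 1.35833% = 0.0135833.
At €200.00/mo: n = ⌈−ln(1 − rB₀/P)/ln(1+r)⌉ = 44 payments (last €70.11); total interest = total paid − €6,520.00 = €2,150.11.
At €275.00/mo: 29 payments (last €222.58); total interest €1,402.58.
Payments saved = 44 − 29 = 15.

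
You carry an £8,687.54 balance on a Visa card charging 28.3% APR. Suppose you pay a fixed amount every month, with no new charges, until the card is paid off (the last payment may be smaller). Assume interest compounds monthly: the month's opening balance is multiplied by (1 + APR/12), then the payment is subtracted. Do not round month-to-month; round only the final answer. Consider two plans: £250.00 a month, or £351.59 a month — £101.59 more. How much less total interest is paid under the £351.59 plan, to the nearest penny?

£5,179.77

Monthly rate r = 28.3%/12 = 2.35833% = 0.0235833.
At £250.00/mo: n = ⌈−ln(1 − rB₀/P)/ln(1+r)⌉ = 74 payments (last £114.03); total interest = total paid − £8,687.54 = £9,676.49.
At £351.59/mo: 38 payments (last £175.43); total interest £4,496.72.
Interest saved = £9,676.49 − £4,496.72 = £5,179.77.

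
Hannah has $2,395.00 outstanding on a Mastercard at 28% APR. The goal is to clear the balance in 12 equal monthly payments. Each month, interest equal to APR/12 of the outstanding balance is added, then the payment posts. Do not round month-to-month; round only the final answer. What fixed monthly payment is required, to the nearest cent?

$231.13

Monthly rate r = 28%/12 = 2.33333% = 0.0233333.
Level-payment amortization: P = B₀·r / (1 − (1+r)^(−n)) = 2395.00·0.0233333 / (1 − 1.02333^(−12)).
Denominator 1 − (1+r)^(−12) = 0.241781196.
P = 55.8833 / 0.241781196 ≈ 231.13.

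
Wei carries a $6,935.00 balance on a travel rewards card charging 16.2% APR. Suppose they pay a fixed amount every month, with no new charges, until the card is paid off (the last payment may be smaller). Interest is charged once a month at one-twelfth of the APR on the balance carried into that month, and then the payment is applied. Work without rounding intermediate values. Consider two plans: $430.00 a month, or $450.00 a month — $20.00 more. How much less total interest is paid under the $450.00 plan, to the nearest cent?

Monthly rate r = 16.2%/12 = 1.35% = 0.0135.
At $430.00/mo: n = ⌈−ln(1 − rB₀/P)/ln(1+r)⌉ = 19 payments (last $134.55); total interest = total paid − $6,935.00 = $939.55.
At $450.00/mo: 18 payments (last $178.32); total interest $893.32.
Interest saved = $939.55 − $893.32 = $46.23.

$46.23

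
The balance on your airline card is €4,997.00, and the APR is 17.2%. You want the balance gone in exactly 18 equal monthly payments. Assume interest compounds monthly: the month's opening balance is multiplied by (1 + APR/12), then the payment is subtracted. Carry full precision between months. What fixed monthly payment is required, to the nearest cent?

€316.94

Monthly rate r = 17.2%/12 = 1.43333% = 0.0143333.
Level-payment amortization: P = B₀·r / (1 − (1+r)^(−n)) = 4997.00·0.0143333 / (1 − 1.01433^(−18)).
Denominator 1 − (1+r)^(−18) = 0.225988448.
P = 71.6237 / 0.225988448 ≈ 316.94.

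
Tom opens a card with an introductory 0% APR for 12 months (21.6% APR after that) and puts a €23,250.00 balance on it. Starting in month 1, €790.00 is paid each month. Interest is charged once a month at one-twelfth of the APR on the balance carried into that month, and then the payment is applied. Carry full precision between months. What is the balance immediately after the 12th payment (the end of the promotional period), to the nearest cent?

Promo months 1–12 at r₀ = 0%/12 = 0; months 13+ at r₁ = 21.6%/12 = 0.018.
After month 12 (no interest yet): B = €23,250.00 − 12·€790.00 = €13,770.00.

€13,770.00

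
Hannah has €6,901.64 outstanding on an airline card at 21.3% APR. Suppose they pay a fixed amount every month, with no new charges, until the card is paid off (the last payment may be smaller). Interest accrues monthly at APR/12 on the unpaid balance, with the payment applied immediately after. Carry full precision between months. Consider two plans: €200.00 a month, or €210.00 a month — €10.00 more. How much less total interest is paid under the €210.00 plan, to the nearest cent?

Monthly rate r = 21.3%/12 = 1.775% = 0.01775.
At €200.00/mo: n = ⌈−ln(1 − rB₀/P)/ln(1+r)⌉ = 54 payments (last €177.44); total interest = total paid − €6,901.64 = €3,875.80.
At €210.00/mo: 50 payments (last €160.21); total interest €3,548.57.
Interest saved = €3,875.80 − €3,548.57 = €327.23.

€327.23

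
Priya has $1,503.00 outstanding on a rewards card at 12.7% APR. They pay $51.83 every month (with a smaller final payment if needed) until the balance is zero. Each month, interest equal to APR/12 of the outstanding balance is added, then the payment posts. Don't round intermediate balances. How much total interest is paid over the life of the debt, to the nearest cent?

Monthly rate r = 12.7%/12 = 1.05833% = 0.0105833.
Payoff takes n = ⌈−ln(1 − rB₀/P)/ln(1+r)⌉ = ⌈34.821⌉ = 35 payments; the last is $42.59.
Total paid = 34·$51.83 + $42.59 = $1,804.81.
Total interest = total paid − principal = $1,804.81 − $1,503.00 = $301.81.

$301.81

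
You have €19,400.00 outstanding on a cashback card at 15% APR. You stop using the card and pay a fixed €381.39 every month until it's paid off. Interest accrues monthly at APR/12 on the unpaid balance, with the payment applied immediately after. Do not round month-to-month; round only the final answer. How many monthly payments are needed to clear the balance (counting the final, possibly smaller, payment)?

82 months

Monthly rate r = 15%/12 = 1.25% = 0.0125.
Recurrence: B ← B·(1+r) − €381.39.
Month 1: interest €242.50; balance after payment €19,261.11.
Month 2: interest €240.76; balance after payment €19,120.48.
Closed form: n = −ln(1 − rB₀/P)/ln(1+r) = −ln(0.36417)/ln(1.0125) ≈ 81.315, so the balance reaches zero during payment 82.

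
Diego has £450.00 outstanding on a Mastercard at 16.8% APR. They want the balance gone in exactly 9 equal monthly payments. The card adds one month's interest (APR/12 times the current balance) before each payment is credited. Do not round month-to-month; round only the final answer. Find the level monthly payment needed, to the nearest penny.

Monthly rate r = 16.8%/12 = 1.4% = 0.014.
Level-payment amortization: P = B₀·r / (1 − (1+r)^(−n)) = 450.00·0.014 / (1 − 1.014^(−9)).
Denominator 1 − (1+r)^(−9) = 0.117614414.
P = 6.3 / 0.117614414 ≈ 53.56.

£53.56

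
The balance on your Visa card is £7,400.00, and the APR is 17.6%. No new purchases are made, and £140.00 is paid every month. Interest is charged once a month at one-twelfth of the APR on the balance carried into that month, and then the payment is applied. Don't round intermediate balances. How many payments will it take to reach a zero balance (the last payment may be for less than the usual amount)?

103 payments

Monthly rate r = 17.6%/12 = 1.46667% = 0.0146667.
Recurrence: B ← B·(1+r) − £140.00.
Month 1: interest £108.53; balance after payment £7,368.53.
Month 2: interest £108.07; balance after payment £7,336.61.
Closed form: n = −ln(1 − rB₀/P)/ln(1+r) = −ln(0.22476)/ln(1.01467) ≈ 102.520, so the balance reaches zero during payment 103.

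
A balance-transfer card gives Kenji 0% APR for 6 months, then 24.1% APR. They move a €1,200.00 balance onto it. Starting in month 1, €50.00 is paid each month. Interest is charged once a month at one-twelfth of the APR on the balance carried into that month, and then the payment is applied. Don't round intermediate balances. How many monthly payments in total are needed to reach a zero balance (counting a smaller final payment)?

Promo months 1–6 at r₀ = 0%/12 = 0; months 7+ at r₁ = 24.1%/12 = 0.0200833.
After month 6 (no interest yet): B = €1,200.00 − 6·€50.00 = €900.00.
Then at r₁ with €50.00/mo: n₂ = −ln(1 − r₁·B/P)/ln(1+r₁) ≈ 22.56 → 23 more payments.

29 months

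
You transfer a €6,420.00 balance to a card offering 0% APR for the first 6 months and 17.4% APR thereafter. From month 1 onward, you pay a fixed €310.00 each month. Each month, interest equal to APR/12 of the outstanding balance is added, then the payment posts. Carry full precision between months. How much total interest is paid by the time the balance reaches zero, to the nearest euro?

Promo months 1–6 at r₀ = 0%/12 = 0; months 7+ at r₁ = 17.4%/12 = 0.0145.
After month 6 (no interest yet): B = €6,420.00 − 6·€310.00 = €4,560.00.
Then at r₁ with €310.00/mo: n₂ = −ln(1 − r₁·B/P)/ln(1+r₁) ≈ 16.66 → 17 more payments.
Total paid = 22·€310.00 + €206.40 = €7,026.40; interest = €7,026.40 − €6,420.00 = €606.40.

€606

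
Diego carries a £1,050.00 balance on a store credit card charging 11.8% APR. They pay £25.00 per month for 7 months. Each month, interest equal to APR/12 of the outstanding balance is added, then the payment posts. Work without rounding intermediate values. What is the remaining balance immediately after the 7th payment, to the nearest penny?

£944.19

Monthly rate r = 11.8%/12 = 0.983333% = 0.00983333.
Each month: B ← B·(1+r) − £25.00.
Month 1: interest £10.33; balance after payment £1,035.33.
Month 2: interest £10.18; balance after payment £1,020.51.
Month 3: interest £10.03; balance after payment £1,005.54.
Month 4: interest £9.89; balance after payment £990.43.
Month 5: interest £9.74; balance after payment £975.17.
Month 6: interest £9.59; balance after payment £959.76.
Month 7: interest £9.44; balance after payment £944.19.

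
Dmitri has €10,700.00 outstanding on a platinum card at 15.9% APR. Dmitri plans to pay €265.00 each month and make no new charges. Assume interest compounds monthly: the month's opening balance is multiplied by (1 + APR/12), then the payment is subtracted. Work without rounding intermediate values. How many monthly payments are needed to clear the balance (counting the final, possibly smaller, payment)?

59 months

Monthly rate r = 15.9%/12 = 1.325% = 0.01325.
Recurrence: B ← B·(1+r) − €265.00.
Month 1: interest €141.78; balance after payment €10,576.77.
Month 2: interest €140.14; balance after payment €10,451.92.
Closed form: n = −ln(1 − rB₀/P)/ln(1+r) = −ln(0.465)/ln(1.01325) ≈ 58.172, so the balance reaches zero during payment 59.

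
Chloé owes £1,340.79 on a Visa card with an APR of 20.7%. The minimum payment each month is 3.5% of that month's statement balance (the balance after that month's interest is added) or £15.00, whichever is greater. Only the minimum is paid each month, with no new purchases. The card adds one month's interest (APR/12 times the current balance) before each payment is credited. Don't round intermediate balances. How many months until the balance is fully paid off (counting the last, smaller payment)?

102 months

Monthly rate r = 20.7%/12 = 1.725% = 0.01725.
While 3.5% of the post-interest balance exceeds £15.00, each month B ← (B·(1+r))·(1 − 0.035), i.e. B shrinks by the factor (1+r)·0.965 = 0.98165.
This holds for months 1–63. Entering month 64 the balance is £417.38; 3.5% of the post-interest balance is now below £15.00, so the flat £15.00 minimum applies from here.
From month 64 a fixed £15.00 at rate r clears £417.38 in 39 more payments. Total: 63 + 39 = 102 months.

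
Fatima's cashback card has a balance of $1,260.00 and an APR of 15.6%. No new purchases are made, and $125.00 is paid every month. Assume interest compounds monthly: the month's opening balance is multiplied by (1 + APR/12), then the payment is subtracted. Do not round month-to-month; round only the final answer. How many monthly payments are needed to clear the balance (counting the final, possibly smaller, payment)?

Monthly rate r = 15.6%/12 = 1.3% = 0.013.
Recurrence: B ← B·(1+r) − $125.00.
Month 1: interest $16.38; balance after payment $1,151.38.
Month 2: interest $14.97; balance after payment $1,041.35.
Closed form: n = −ln(1 − rB₀/P)/ln(1+r) = −ln(0.86896)/ln(1.013) ≈ 10.875, so the balance reaches zero during payment 11.

11 payments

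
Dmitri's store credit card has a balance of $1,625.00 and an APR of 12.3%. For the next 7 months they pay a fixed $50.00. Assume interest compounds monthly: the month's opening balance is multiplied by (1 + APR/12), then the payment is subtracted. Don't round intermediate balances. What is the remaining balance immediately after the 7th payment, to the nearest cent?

$1,384.29

Monthly rate r = 12.3%/12 = 1.025% = 0.01025.
Each month: B ← B·(1+r) − $50.00.
Month 1: interest $16.66; balance after payment $1,591.66.
Month 2: interest $16.31; balance after payment $1,557.97.
Month 3: interest $15.97; balance after payment $1,523.94.
Month 4: interest $15.62; balance after payment $1,489.56.
Month 5: interest $15.27; balance after payment $1,454.83.
Month 6: interest $14.91; balance after payment $1,419.74.
Month 7: interest $14.55; balance after payment $1,384.29.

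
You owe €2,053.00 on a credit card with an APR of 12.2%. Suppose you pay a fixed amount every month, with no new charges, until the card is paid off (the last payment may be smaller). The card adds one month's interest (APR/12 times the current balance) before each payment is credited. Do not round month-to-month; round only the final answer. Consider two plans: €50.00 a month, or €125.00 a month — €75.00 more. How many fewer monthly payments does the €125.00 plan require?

35 fewer payments

Monthly rate r = 12.2%/12 = 1.01667% = 0.0101667.
At €50.00/mo: n = ⌈−ln(1 − rB₀/P)/ln(1+r)⌉ = 54 payments (last €20.90); total interest = total paid − €2,053.00 = €617.90.
At €125.00/mo: 19 payments (last €7.68); total interest €204.68.
Payments saved = 54 − 19 = 35.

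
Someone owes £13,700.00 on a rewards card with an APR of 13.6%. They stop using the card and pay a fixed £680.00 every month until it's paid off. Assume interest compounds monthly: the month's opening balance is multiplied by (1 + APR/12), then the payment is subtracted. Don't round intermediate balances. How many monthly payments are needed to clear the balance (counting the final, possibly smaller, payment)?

24 payments

Monthly rate r = 13.6%/12 = 1.13333% = 0.0113333.
Recurrence: B ← B·(1+r) − £680.00.
Month 1: interest £155.27; balance after payment £13,175.27.
Month 2: interest £149.32; balance after payment £12,644.59.
Closed form: n = −ln(1 − rB₀/P)/ln(1+r) = −ln(0.77167)/ln(1.01133) ≈ 23.000, so the balance reaches zero during payment 24.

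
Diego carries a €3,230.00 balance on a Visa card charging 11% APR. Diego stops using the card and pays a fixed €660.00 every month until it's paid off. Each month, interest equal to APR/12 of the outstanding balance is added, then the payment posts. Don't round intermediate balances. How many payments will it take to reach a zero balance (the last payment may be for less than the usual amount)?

Monthly rate r = 11%/12 = 0.916667% = 0.00916667.
Recurrence: B ← B·(1+r) − €660.00.
Month 1: interest €29.61; balance after payment €2,599.61.
Month 2: interest €23.83; balance after payment €1,963.44.
Month 3: interest €18.00; balance after payment €1,321.44.
Month 4: interest €12.11; balance after payment €673.55.
Month 5: interest €6.17; balance after payment €19.72.
Month 6: interest €0.18; balance after payment €0.00.

6 payments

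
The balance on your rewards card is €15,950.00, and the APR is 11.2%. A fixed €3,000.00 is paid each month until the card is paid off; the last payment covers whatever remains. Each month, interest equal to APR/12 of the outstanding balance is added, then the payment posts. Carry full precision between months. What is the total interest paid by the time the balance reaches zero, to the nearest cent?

€489.04

Monthly rate r = 11.2%/12 = 0.933333% = 0.00933333.
Payoff takes n = ⌈−ln(1 − rB₀/P)/ln(1+r)⌉ = ⌈5.479⌉ = 6 payments; the last is €1,439.04.
Total paid = 5·€3,000.00 + €1,439.04 = €16,439.04.
Total interest = total paid − principal = €16,439.04 − €15,950.00 = €489.04.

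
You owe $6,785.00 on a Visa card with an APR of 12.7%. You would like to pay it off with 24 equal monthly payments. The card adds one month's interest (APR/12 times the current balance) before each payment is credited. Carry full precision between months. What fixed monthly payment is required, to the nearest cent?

$321.62

Monthly rate r = 12.7%/12 = 1.05833% = 0.0105833.
Level-payment amortization: P = B₀·r / (1 − (1+r)^(−n)) = 6785.00·0.0105833 / (1 − 1.01058^(−24)).
Denominator 1 − (1+r)^(−24) = 0.223272211.
P = 71.8079 / 0.223272211 ≈ 321.62.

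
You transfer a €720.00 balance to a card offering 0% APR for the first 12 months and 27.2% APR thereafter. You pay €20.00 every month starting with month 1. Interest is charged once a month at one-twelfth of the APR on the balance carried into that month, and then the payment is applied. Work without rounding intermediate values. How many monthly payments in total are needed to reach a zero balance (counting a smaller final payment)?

48 months

Promo months 1–12 at r₀ = 0%/12 = 0; months 13+ at r₁ = 27.2%/12 = 0.0226667.
After month 12 (no interest yet): B = €720.00 − 12·€20.00 = €480.00.
Then at r₁ with €20.00/mo: n₂ = −ln(1 − r₁·B/P)/ln(1+r₁) ≈ 35.04 → 36 more payments.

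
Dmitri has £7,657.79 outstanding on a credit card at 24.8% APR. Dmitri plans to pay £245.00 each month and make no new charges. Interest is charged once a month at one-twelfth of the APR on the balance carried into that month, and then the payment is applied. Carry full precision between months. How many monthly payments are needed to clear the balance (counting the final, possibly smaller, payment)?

51 months

Monthly rate r = 24.8%/12 = 2.06667% = 0.0206667.
Recurrence: B ← B·(1+r) − £245.00.
Month 1: interest £158.26; balance after payment £7,571.05.
Month 2: interest £156.47; balance after payment £7,482.52.
Closed form: n = −ln(1 − rB₀/P)/ln(1+r) = −ln(0.35404)/ln(1.02067) ≈ 50.760, so the balance reaches zero during payment 51.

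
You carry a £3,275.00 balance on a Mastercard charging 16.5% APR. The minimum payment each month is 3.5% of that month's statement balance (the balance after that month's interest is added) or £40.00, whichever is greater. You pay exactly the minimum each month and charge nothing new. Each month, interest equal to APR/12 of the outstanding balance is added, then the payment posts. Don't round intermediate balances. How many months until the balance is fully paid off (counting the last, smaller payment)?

85 months

Monthly rate r = 16.5%/12 = 1.375% = 0.01375.
While 3.5% of the post-interest balance exceeds £40.00, each month B ← (B·(1+r))·(1 − 0.035), i.e. B shrinks by the factor (1+r)·0.965 = 0.97827.
This holds for months 1–49. Entering month 50 the balance is £1,115.99; 3.5% of the post-interest balance is now below £40.00, so the flat £40.00 minimum applies from here.
From month 50 a fixed £40.00 at rate r clears £1,115.99 in 36 more payments. Total: 49 + 36 = 85 months.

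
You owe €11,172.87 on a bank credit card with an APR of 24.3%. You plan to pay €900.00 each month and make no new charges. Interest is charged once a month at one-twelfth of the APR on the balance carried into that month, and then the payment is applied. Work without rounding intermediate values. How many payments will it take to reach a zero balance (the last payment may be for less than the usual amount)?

15 payments

Monthly rate r = 24.3%/12 = 2.025% = 0.02025.
Recurrence: B ← B·(1+r) − €900.00.
Month 1: interest €226.25; balance after payment €10,499.12.
Month 2: interest €212.61; balance after payment €9,811.73.
Closed form: n = −ln(1 − rB₀/P)/ln(1+r) = −ln(0.74861)/ln(1.02025) ≈ 14.442, so the balance reaches zero during payment 15.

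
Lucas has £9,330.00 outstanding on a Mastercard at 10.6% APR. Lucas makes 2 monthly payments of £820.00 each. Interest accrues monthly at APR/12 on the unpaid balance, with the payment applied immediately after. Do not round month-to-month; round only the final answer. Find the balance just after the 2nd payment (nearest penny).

£7,848.31

Monthly rate r = 10.6%/12 = 0.883333% = 0.00883333.
Each month: B ← B·(1+r) − £820.00.
Month 1: interest £82.42; balance after payment £8,592.42.
Month 2: interest £75.90; balance after payment £7,848.31.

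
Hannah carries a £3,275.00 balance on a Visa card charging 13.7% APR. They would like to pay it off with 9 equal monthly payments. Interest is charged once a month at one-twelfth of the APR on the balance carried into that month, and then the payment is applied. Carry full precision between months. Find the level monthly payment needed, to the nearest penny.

£384.98

Monthly rate r = 13.7%/12 = 1.14167% = 0.0114167.
Level-payment amortization: P = B₀·r / (1 − (1+r)^(−n)) = 3275.00·0.0114167 / (1 − 1.01142^(−9)).
Denominator 1 − (1+r)^(−9) = 0.0971220498.
P = 37.3896 / 0.0971220498 ≈ 384.98.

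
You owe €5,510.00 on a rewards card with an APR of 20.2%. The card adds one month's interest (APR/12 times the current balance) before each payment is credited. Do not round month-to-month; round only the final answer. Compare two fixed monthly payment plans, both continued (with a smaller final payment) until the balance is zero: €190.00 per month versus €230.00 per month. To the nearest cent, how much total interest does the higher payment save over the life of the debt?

€509.68

Monthly rate r = 20.2%/12 = 1.68333% = 0.0168333.
At €190.00/mo: n = ⌈−ln(1 − rB₀/P)/ln(1+r)⌉ = 41 payments (last €23.24); total interest = total paid − €5,510.00 = €2,113.24.
At €230.00/mo: 31 payments (last €213.56); total interest €1,603.56.
Interest saved = €2,113.24 − €1,603.56 = €509.68.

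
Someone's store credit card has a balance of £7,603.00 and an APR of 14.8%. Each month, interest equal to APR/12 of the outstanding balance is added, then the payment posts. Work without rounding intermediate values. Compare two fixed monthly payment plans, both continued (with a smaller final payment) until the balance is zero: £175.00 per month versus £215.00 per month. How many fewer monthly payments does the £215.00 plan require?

16 fewer payments

Monthly rate r = 14.8%/12 = 1.23333% = 0.0123333.
At £175.00/mo: n = ⌈−ln(1 − rB₀/P)/ln(1+r)⌉ = 63 payments (last £107.55); total interest = total paid − £7,603.00 = £3,354.55.
At £215.00/mo: 47 payments (last £159.65); total interest £2,446.65.
Payments saved = 63 − 47 = 16.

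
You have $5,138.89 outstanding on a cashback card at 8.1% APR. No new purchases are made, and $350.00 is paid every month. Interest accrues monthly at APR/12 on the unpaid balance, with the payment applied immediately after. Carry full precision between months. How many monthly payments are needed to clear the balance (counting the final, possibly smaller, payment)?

Monthly rate r = 8.1%/12 = 0.675% = 0.00675.
Recurrence: B ← B·(1+r) − $350.00.
Month 1: interest $34.69; balance after payment $4,823.58.
Month 2: interest $32.56; balance after payment $4,506.14.
Closed form: n = −ln(1 − rB₀/P)/ln(1+r) = −ln(0.90089)/ln(1.00675) ≈ 15.514, so the balance reaches zero during payment 16.

16 months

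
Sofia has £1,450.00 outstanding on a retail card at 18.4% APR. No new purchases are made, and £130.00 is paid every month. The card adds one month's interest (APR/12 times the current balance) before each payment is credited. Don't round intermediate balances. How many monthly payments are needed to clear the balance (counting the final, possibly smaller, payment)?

13 months

Monthly rate r = 18.4%/12 = 1.53333% = 0.0153333.
Recurrence: B ← B·(1+r) − £130.00.
Month 1: interest £22.23; balance after payment £1,342.23.
Month 2: interest £20.58; balance after payment £1,232.81.
Closed form: n = −ln(1 − rB₀/P)/ln(1+r) = −ln(0.82897)/ln(1.01533) ≈ 12.326, so the balance reaches zero during payment 13.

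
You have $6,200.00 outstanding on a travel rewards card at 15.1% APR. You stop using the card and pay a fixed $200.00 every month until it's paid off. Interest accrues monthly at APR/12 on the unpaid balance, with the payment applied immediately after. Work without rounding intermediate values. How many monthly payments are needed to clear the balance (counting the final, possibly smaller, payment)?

40 payments

Monthly rate r = 15.1%/12 = 1.25833% = 0.0125833.
Recurrence: B ← B·(1+r) − $200.00.
Month 1: interest $78.02; balance after payment $6,078.02.
Month 2: interest $76.48; balance after payment $5,954.50.
Closed form: n = −ln(1 − rB₀/P)/ln(1+r) = −ln(0.60992)/ln(1.01258) ≈ 39.539, so the balance reaches zero during payment 40.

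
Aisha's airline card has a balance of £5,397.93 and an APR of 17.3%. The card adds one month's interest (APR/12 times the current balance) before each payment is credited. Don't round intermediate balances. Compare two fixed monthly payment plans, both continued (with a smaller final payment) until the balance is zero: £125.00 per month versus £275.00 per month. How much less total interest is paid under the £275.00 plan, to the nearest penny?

£2,117.48

Monthly rate r = 17.3%/12 = 1.44167% = 0.0144167.
At £125.00/mo: n = ⌈−ln(1 − rB₀/P)/ln(1+r)⌉ = 69 payments (last £8.91); total interest = total paid − £5,397.93 = £3,110.98.
At £275.00/mo: 24 payments (last £66.43); total interest £993.50.
Interest saved = £3,110.98 − £993.50 = £2,117.48.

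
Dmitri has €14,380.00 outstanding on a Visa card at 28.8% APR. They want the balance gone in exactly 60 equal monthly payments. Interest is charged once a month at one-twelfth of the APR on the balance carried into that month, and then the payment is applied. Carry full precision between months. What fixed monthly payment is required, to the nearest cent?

Monthly rate r = 28.8%/12 = 2.4% = 0.024.
Level-payment amortization: P = B₀·r / (1 − (1+r)^(−n)) = 14380.00·0.024 / (1 − 1.024^(−60)).
Denominator 1 − (1+r)^(−60) = 0.759008013.
P = 345.12 / 0.759008013 ≈ 454.70.

€454.70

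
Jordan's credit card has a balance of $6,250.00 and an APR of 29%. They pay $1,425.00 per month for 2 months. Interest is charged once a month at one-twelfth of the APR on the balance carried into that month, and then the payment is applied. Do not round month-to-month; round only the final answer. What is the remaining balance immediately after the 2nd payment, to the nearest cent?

$3,671.30

Monthly rate r = 29%/12 = 2.41667% = 0.0241667.
Each month: B ← B·(1+r) − $1,425.00.
Month 1: interest $151.04; balance after payment $4,976.04.
Month 2: interest $120.25; balance after payment $3,671.30.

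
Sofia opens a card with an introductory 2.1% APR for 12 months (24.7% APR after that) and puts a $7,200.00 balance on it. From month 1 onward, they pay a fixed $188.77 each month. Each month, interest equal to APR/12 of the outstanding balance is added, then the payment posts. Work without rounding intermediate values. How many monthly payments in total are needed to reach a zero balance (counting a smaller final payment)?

Promo months 1–12 at r₀ = 2.1%/12 = 0.00175; months 13+ at r₁ = 24.7%/12 = 0.0205833.
After month 12: iterate B ← B·(1+r₀) − $188.77 for 12 months → $5,065.49.
Then at r₁ with $188.77/mo: n₂ = −ln(1 − r₁·B/P)/ln(1+r₁) ≈ 39.45 → 40 more payments.

52 payments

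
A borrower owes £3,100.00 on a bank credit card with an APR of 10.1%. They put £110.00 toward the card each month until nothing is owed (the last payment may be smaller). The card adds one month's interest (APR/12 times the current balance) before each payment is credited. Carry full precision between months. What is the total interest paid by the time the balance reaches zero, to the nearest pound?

£454

Monthly rate r = 10.1%/12 = 0.841667% = 0.00841667.
Payoff takes n = ⌈−ln(1 − rB₀/P)/ln(1+r)⌉ = ⌈32.304⌉ = 33 payments; the last is £33.55.
Total paid = 32·£110.00 + £33.55 = £3,553.55.
Total interest = total paid − principal = £3,553.55 − £3,100.00 = £453.55.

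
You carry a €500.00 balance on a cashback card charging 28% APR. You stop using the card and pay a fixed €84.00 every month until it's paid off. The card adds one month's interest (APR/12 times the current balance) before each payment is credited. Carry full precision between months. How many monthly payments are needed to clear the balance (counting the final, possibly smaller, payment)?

Monthly rate r = 28%/12 = 2.33333% = 0.0233333.
Recurrence: B ← B·(1+r) − €84.00.
Month 1: interest €11.67; balance after payment €427.67.
Month 2: interest €9.98; balance after payment €353.65.
Closed form: n = −ln(1 − rB₀/P)/ln(1+r) = −ln(0.86111)/ln(1.02333) ≈ 6.483, so the balance reaches zero during payment 7.

7 months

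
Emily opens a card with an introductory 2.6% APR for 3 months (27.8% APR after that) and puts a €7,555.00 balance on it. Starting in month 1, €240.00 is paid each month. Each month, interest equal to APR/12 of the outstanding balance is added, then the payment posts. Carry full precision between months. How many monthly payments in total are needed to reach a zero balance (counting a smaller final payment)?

Promo months 1–3 at r₀ = 2.6%/12 = 0.00216667; months 4+ at r₁ = 27.8%/12 = 0.0231667.
After month 3: iterate B ← B·(1+r₀) − €240.00 for 3 months → €6,882.65.
Then at r₁ with €240.00/mo: n₂ = −ln(1 − r₁·B/P)/ln(1+r₁) ≈ 47.67 → 48 more payments.

51 months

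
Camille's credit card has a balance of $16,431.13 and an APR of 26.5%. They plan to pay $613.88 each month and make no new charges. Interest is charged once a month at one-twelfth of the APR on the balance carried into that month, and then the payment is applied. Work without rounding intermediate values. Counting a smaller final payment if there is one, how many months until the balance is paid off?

41 months

Monthly rate r = 26.5%/12 = 2.20833% = 0.0220833.
Recurrence: B ← B·(1+r) − $613.88.
Month 1: interest $362.85; balance after payment $16,180.10.
Month 2: interest $357.31; balance after payment $15,923.53.
Closed form: n = −ln(1 − rB₀/P)/ln(1+r) = −ln(0.40892)/ln(1.02208) ≈ 40.940, so the balance reaches zero during payment 41.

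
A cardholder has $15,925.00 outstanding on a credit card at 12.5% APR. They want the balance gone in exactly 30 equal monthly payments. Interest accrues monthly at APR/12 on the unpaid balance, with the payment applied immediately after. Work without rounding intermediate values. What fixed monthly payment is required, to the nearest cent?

$620.83

Monthly rate r = 12.5%/12 = 1.04167% = 0.0104167.
Level-payment amortization: P = B₀·r / (1 − (1+r)^(−n)) = 15925.00·0.0104167 / (1 − 1.01042^(−30)).
Denominator 1 − (1+r)^(−30) = 0.267200839.
P = 165.885 / 0.267200839 ≈ 620.83.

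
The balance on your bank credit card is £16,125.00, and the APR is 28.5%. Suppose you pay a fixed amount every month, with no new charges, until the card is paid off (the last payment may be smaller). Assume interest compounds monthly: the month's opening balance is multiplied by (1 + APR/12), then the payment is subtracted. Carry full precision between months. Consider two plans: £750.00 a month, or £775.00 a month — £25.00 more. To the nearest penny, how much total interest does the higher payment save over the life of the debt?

£333.77

Monthly rate r = 28.5%/12 = 2.375% = 0.02375.
At £750.00/mo: n = ⌈−ln(1 − rB₀/P)/ln(1+r)⌉ = 31 payments (last £336.26); total interest = total paid − £16,125.00 = £6,711.26.
At £775.00/mo: 30 payments (last £27.49); total interest £6,377.49.
Interest saved = £6,711.26 − £6,377.49 = £333.77.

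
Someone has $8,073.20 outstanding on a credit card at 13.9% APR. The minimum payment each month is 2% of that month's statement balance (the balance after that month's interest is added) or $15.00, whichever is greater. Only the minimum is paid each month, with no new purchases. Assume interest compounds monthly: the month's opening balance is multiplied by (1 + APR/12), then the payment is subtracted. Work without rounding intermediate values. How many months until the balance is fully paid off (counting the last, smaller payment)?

Monthly rate r = 13.9%/12 = 1.15833% = 0.0115833.
While 2% of the post-interest balance exceeds $15.00, each month B ← (B·(1+r))·(1 − 0.02), i.e. B shrinks by the factor (1+r)·0.98 = 0.99135.
This holds for months 1–275. Entering month 276 the balance is $740.75; 2% of the post-interest balance is now below $15.00, so the flat $15.00 minimum applies from here.
From month 276 a fixed $15.00 at rate r clears $740.75 in 74 more payments. Total: 275 + 74 = 349 months.

349 months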